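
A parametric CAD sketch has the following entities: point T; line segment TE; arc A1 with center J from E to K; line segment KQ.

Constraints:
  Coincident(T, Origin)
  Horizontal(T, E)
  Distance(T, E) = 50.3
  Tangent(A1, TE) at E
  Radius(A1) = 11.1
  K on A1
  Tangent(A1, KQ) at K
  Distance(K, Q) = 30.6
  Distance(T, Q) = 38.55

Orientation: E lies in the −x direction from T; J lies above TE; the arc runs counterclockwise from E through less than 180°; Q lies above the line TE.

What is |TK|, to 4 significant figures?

41.40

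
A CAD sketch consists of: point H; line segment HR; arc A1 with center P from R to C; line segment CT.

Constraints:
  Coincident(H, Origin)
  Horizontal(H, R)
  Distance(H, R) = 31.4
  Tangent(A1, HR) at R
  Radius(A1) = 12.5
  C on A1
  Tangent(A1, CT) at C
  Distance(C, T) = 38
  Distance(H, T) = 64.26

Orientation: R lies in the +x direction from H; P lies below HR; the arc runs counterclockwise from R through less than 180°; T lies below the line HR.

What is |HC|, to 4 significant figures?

27.29

Checks: H = (0.00, 0.00) ✓; ∠(PR, RH) = 90.00° ✓; |PC| = 12.50 ✓; ∠(PC, CT) = 90.00° ✓; |CT| = 38.00 ✓; |HT| = 64.26 ✓.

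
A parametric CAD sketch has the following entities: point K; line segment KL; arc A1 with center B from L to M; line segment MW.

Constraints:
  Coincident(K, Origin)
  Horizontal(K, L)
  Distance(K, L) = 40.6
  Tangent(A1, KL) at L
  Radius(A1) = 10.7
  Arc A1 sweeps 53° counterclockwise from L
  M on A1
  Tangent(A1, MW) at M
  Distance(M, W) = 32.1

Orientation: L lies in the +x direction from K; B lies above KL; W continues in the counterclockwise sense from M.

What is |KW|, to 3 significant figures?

74.7

K is at the origin; KL is horizontal with |KL| = 40.6 and L on the +x side, so L = (40.6, 0.00). Since A1 is tangent to KL there, BL ⟂ KL, so B = L + (0, 10.7) = (40.6, 10.7). On A1, L sits at bearing -90° from B; a 53° counterclockwise sweep puts M at bearing -37°, so M = B + 10.7·(cos -37°, sin -37°) = (49.1, 4.26). A1 meets MW tangentially, so BM is at right angles to MW, so MW runs along (−sin -37°, cos -37°); with |MW| = 32.1, W = (68.5, 29.9). Then |KW| = |W − K| = 74.7.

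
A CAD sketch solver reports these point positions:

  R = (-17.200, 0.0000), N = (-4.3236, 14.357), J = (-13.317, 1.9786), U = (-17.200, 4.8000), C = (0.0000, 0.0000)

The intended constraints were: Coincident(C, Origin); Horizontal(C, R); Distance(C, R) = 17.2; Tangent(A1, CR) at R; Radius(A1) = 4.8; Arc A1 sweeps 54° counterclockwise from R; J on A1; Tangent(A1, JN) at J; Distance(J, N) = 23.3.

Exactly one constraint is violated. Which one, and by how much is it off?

Distance(J, N) = 23.3 — off by 8.00.

C = (0.00, 0.00) ✓; C.y = 0.00, R.y = 0.00 ✓; |CR| = 17.20 ✓; ∠(UR, RC) = 90.00° ✓; |UR| = 4.800 ✓; bearing(U→J) − bearing(U→R) = 54.00° ✓; |UJ| = 4.800 ✓; ∠(UJ, JN) = 90.00° ✓; |JN| = 15.30 ✗.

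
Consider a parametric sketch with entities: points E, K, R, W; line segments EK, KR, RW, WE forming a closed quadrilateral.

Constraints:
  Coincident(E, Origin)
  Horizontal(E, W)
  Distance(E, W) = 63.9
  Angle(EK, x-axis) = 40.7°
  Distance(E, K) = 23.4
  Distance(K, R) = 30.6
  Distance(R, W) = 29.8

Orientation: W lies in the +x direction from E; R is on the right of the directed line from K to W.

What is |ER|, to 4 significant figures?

36.92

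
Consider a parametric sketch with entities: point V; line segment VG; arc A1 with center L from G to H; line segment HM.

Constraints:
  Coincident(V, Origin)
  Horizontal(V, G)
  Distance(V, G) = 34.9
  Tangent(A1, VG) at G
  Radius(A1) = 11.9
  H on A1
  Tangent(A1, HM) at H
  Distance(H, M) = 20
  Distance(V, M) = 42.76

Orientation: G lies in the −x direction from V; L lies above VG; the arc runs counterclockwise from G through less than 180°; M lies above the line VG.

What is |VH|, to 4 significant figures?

26.99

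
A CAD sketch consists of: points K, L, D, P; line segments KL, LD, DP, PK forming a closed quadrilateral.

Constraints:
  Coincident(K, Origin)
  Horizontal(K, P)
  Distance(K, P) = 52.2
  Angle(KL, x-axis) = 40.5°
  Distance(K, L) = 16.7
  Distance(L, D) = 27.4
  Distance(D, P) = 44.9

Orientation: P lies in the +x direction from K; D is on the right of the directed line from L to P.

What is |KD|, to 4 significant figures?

19.48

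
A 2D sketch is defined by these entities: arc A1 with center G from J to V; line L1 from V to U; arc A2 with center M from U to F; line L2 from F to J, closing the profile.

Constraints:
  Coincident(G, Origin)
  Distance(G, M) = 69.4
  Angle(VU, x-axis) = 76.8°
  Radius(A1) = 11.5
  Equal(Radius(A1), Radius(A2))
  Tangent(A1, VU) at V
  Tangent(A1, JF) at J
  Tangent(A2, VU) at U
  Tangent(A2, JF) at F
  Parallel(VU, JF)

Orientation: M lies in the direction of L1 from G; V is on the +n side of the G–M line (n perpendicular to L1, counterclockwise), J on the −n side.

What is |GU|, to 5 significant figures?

70.346

The slot axis is L1's direction at 76.8°, so u = (cos 76.8°, sin 76.8°) = (0.22835, 0.97358) and n = (−sin 76.8°, cos 76.8°) = (-0.97358, 0.22835). G is at the origin and M lies 69.4 along u from G, so M = 69.4·u = (15.848, 67.566). Tangency of A1 to both parallel lines with radius 11.5 puts V and J at G ± 11.5·n: V = (-11.196, 2.6260), J = (11.196, -2.6260). Equal radii place U and F the same way about M: U = M + 11.5·n = (4.6514, 70.192), F = M − 11.5·n = (27.044, 64.940). Then |GU| = |U − G| = 70.346.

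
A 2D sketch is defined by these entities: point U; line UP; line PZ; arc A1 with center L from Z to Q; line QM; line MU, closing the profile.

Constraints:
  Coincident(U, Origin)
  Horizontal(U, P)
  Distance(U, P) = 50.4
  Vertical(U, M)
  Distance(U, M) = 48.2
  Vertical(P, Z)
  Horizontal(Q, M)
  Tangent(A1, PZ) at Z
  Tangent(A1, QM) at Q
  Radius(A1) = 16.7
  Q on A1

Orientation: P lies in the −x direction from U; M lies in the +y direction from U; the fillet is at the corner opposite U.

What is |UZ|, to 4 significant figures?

59.43

U is at the origin; UP is horizontal with |UP| = 50.4 and P on the −x side, so P = (-50.40, 0.000). U and M share the same x with |UM| = 48.2 and M on the +y side, so M = (0.000, 48.20). The virtual corner opposite U is at (-50.40, 48.20). Since A1 is tangent to PZ there, LZ ⟂ PZ and A1 meets QM tangentially, so LQ is at right angles to QM, with radius 16.7, so the center L sits 16.7 in from both sides at L = (-33.70, 31.50). That places the tangent points at Z = (-50.40, 31.50) on PZ and Q = (-33.70, 48.20) on QM. Then |UZ| = |Z − U| = 59.43.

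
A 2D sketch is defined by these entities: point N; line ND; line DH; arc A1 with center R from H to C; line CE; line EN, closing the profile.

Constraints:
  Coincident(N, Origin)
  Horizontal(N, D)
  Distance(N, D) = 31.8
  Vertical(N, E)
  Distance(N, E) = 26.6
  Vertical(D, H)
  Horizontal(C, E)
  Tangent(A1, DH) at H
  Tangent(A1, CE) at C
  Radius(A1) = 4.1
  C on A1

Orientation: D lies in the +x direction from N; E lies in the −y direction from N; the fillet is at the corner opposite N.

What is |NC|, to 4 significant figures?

38.40

The virtual corner opposite N is at (31.80, -26.60). A1 meets DH tangentially, so RH is at right angles to DH and the tangent condition forces RC to be normal to CE, with radius 4.1, so the center R sits 4.1 in from both sides at R = (27.70, -22.50). That places the tangent points at H = (31.80, -22.50) on DH and C = (27.70, -26.60) on CE. Then |NC| = |C − N| = 38.40.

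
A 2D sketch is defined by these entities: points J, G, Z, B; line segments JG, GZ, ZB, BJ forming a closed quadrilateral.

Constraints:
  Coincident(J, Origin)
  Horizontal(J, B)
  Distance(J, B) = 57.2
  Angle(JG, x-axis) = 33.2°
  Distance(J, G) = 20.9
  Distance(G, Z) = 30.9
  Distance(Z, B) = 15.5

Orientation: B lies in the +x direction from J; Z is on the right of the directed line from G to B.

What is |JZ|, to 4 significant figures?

43.37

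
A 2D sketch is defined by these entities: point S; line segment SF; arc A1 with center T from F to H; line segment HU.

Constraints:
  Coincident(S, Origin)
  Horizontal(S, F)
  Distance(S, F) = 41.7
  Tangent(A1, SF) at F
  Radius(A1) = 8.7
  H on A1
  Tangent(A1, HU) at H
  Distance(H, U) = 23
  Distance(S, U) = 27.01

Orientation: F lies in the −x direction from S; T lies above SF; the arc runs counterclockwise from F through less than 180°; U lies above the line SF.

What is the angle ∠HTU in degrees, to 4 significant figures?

69.28°

Checks: S.y = 0.00, F.y = 0.00 ✓; |TH| = 8.700 ✓; ∠(TH, HU) = 90.00° ✓; |HU| = 23.00 ✓; |SU| = 27.01 ✓.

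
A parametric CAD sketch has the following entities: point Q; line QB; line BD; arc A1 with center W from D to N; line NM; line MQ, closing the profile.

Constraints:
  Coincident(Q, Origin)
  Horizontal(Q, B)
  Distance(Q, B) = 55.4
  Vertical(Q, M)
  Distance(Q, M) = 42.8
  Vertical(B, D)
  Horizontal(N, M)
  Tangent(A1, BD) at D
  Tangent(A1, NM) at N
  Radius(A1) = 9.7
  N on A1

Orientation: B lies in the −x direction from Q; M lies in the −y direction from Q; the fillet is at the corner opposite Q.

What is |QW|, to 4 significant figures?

56.43

Q is at the origin; QB is horizontal with |QB| = 55.4 and B on the −x side, so B = (-55.40, 0.000). Q and M share the same x with |QM| = 42.8 and M on the −y side, so M = (0.000, -42.80). The virtual corner opposite Q is at (-55.40, -42.80). A1 meets BD tangentially, so WD is at right angles to BD and A1 meets NM tangentially, so WN is at right angles to NM, with radius 9.7, so the center W sits 9.7 in from both sides at W = (-45.70, -33.10). Then |QW| = |W − Q| = 56.43.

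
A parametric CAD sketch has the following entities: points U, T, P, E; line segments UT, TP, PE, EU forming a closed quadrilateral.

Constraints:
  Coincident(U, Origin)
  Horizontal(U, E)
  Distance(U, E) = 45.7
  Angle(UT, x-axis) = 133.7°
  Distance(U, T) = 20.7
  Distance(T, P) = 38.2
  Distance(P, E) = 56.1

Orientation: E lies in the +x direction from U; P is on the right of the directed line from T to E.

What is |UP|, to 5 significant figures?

23.014

U is at the origin; UE is horizontal with |UE| = 45.7 and E in +x, so E = (45.7, 0). UT runs at 133.7° with |UT| = 20.7, so T = (-14.301, 14.965). P is determined by |TP| = 38.2 and |PE| = 56.1 together: it lies at the intersection of circle(T, 38.2) and circle(E, 56.1). With |TE| = 61.839, the foot of the radical line on TE is 17.272 from T and the perpendicular offset is √(38.2² − 17.272²) = 34.072. Taking the right-of-TE solution: P = (-5.7886, -22.274).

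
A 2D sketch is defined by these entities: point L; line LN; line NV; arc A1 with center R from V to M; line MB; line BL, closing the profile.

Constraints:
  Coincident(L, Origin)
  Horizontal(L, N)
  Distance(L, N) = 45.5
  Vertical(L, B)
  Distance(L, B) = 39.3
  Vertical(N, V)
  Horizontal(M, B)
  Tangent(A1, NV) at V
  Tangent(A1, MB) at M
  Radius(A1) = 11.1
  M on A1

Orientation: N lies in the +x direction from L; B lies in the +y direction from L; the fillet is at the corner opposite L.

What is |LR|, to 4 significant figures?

44.48

L is at the origin; LN is horizontal with |LN| = 45.5 and N on the +x side, so N = (45.50, 0.000). L and B share the same x with |LB| = 39.3 and B on the +y side, so B = (0.000, 39.30). The virtual corner opposite L is at (45.50, 39.30). The tangent condition forces RV to be normal to NV and since A1 is tangent to MB there, RM ⟂ MB, with radius 11.1, so the center R sits 11.1 in from both sides at R = (34.40, 28.20). Then |LR| = |R − L| = 44.48.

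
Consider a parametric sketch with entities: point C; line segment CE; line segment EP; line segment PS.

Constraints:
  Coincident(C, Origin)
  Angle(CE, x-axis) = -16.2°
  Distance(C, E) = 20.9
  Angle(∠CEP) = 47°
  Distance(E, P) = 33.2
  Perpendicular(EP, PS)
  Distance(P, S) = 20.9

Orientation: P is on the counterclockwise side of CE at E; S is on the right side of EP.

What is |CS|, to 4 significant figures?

40.85

C is at the origin; CE runs at -16.2° with length 20.9, so E = 20.9·(cos -16.2°, sin -16.2°) = (20.07, -5.831). ∠CEP = 47.0°, so EP runs at -16.2° + (180° − 47.0°) = 116.8° from the x-axis; with |EP| = 33.2, P = E + 33.2·(cos 116.8°, sin 116.8°) = (5.101, 23.80). The perpendicularity gives PS at right angles to EP; with |PS| = 20.9 on the right of EP, S = P + 20.9·(0.8926, 0.4509) = (23.76, 33.23). Then |CS| = |S − C| = 40.85.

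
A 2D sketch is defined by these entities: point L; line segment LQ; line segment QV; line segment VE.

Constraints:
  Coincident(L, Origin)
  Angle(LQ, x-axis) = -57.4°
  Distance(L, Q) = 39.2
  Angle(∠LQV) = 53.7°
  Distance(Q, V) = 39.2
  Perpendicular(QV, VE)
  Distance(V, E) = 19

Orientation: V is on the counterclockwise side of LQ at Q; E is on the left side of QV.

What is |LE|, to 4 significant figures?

20.36

L is at the origin; LQ runs at -57.4° with length 39.2, so Q = 39.2·(cos -57.4°, sin -57.4°) = (21.12, -33.02). ∠LQV = 53.7°, so QV runs at -57.4° + (180° − 53.7°) = 68.90° from the x-axis; with |QV| = 39.2, V = Q + 39.2·(cos 68.90°, sin 68.90°) = (35.23, 3.548). The perpendicularity gives VE at right angles to QV; with |VE| = 19.0 on the left of QV, E = V + 19.0·(-0.9330, 0.3600) = (17.51, 10.39). Then |LE| = |E − L| = 20.36.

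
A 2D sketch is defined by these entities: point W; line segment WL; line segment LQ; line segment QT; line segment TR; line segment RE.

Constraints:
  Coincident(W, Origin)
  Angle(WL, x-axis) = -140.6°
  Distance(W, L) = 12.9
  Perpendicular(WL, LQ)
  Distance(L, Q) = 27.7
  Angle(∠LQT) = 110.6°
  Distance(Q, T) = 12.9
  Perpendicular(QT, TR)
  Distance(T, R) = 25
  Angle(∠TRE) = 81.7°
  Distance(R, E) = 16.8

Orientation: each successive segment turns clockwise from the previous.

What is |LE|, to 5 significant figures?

6.8930

W is at the origin; WL runs at -140.6° with length 12.9, so L = (-9.9683, -8.1880). WL ⟂ LQ, so LQ runs at 129.40°; with |LQ| = 27.7, Q = (-27.550, 13.217). ∠LQT = 110.6° gives QT at 60.000° from the x-axis; with |QT| = 12.9, T = (-21.100, 24.388). QT is perpendicular to TR, so TR runs at -30.000°; with |TR| = 25.0, R = (0.55034, 11.888). ∠TRE = 81.7° gives RE at -128.30° from the x-axis; with |RE| = 16.8, E = (-9.8620, -1.2958). Then |LE| = |E − L| = 6.8930.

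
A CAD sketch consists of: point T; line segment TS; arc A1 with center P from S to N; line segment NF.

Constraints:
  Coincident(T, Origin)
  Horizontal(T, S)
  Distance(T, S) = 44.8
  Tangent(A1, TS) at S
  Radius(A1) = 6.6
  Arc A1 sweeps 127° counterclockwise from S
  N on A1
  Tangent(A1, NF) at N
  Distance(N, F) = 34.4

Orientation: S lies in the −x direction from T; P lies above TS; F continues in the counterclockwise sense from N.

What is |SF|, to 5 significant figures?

41.056

T is at the origin; TS is horizontal with |TS| = 44.8 and S on the −x side, so S = (-44.800, 0.0000). The tangent condition forces PS to be normal to TS, so P = S + (0, 6.6) = (-44.800, 6.6000). On A1, S sits at bearing -90° from P; a 127° counterclockwise sweep puts N at bearing 37°, so N = P + 6.6·(cos 37°, sin 37°) = (-39.529, 10.572). Since A1 is tangent to NF there, PN ⟂ NF, so NF runs along (−sin 37°, cos 37°); with |NF| = 34.4, F = (-60.231, 38.045). Then |SF| = |F − S| = 41.056.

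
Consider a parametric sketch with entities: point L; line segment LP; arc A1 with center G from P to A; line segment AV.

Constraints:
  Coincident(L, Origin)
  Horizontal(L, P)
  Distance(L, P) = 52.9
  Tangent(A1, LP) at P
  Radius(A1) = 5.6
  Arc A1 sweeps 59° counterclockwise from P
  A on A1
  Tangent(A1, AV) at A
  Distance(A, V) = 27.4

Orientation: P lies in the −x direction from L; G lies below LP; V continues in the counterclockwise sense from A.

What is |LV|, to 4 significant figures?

76.44

L is at the origin; L and P share the same y with |LP| = 52.9 and P on the −x side, so P = (-52.90, 0.000). A1 meets LP tangentially, so GP is at right angles to LP, so G = P + (0, -5.6) = (-52.90, -5.600). On A1, P sits at bearing 90° from G; a 59° counterclockwise sweep puts A at bearing 149°, so A = G + 5.6·(cos 149°, sin 149°) = (-57.70, -2.716). Since A1 is tangent to AV there, GA ⟂ AV, so AV runs along (−sin 149°, cos 149°); with |AV| = 27.4, V = (-71.81, -26.20). Then |LV| = |V − L| = 76.44.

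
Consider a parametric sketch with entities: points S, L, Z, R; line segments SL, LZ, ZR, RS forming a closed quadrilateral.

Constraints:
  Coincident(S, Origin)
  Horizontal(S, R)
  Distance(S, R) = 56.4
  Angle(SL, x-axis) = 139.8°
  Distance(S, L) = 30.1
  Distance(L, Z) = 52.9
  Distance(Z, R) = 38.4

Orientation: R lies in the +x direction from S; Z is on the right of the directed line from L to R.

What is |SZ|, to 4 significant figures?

22.99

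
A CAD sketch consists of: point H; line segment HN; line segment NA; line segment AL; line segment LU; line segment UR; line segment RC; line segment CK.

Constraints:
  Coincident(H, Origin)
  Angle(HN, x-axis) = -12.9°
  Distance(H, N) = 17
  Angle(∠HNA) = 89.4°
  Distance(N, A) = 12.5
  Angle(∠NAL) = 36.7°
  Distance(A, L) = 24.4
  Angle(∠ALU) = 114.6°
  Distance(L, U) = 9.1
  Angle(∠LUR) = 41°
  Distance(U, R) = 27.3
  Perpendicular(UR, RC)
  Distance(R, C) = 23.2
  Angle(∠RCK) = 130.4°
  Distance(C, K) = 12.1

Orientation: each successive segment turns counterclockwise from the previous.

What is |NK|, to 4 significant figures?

37.83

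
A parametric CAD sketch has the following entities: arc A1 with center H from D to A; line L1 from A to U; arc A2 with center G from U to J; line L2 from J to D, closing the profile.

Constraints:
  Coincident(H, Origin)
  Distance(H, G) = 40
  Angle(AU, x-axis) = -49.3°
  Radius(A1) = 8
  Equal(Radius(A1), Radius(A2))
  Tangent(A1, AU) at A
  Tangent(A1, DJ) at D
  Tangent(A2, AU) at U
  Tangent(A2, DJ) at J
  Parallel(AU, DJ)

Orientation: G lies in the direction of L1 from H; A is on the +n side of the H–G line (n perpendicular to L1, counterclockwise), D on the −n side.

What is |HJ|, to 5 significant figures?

40.792

The slot axis is L1's direction at -49.3°, so u = (cos -49.3°, sin -49.3°) = (0.65210, -0.75813) and n = (−sin -49.3°, cos -49.3°) = (0.75813, 0.65210). H is at the origin and G lies 40.0 along u from H, so G = 40.0·u = (26.084, -30.325). Tangency of A1 to both parallel lines with radius 8.0 puts A and D at H ± 8.0·n: A = (6.0651, 5.2168), D = (-6.0651, -5.2168). Equal radii place U and J the same way about G: U = G + 8.0·n = (32.149, -25.109), J = G − 8.0·n = (20.019, -35.542). Then |HJ| = |J − H| = 40.792.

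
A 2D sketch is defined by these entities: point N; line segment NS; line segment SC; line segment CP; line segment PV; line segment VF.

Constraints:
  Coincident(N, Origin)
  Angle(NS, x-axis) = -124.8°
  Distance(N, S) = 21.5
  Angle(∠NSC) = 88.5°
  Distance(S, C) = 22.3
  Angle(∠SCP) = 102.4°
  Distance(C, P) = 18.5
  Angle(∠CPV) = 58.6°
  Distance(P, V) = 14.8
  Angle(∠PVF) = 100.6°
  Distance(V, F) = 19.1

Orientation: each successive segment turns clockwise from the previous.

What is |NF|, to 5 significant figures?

30.772

N is at the origin; NS runs at -124.8° with length 21.5, so S = (-12.270, -17.655). ∠NSC = 88.5° gives SC at 143.70° from the x-axis; with |SC| = 22.3, C = (-30.243, -4.4528). ∠SCP = 102.4° gives CP at 66.100° from the x-axis; with |CP| = 18.5, P = (-22.747, 12.461). ∠CPV = 58.6° gives PV at -55.300° from the x-axis; with |PV| = 14.8, V = (-14.322, 0.29315). ∠PVF = 100.6° gives VF at -134.70° from the x-axis; with |VF| = 19.1, F = (-27.757, -13.283). Then |NF| = |F − N| = 30.772.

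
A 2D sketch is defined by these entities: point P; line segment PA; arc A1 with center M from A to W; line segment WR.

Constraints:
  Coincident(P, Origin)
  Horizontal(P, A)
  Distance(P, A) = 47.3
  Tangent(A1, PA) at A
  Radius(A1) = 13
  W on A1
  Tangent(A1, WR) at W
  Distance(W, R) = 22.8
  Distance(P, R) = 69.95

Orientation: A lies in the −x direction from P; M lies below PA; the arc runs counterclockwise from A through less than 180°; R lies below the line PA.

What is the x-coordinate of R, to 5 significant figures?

-59.991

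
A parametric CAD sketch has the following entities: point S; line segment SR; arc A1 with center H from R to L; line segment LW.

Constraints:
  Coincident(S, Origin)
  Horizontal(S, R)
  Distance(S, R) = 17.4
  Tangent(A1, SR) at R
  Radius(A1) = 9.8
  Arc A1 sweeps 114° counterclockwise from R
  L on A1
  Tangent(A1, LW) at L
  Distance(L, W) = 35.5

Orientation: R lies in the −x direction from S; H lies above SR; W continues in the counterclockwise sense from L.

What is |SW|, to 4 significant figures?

51.57

On A1, R sits at bearing -90° from H; a 114° counterclockwise sweep puts L at bearing 24°, so L = H + 9.8·(cos 24°, sin 24°) = (-8.447, 13.79). Since A1 is tangent to LW there, HL ⟂ LW, so LW runs along (−sin 24°, cos 24°); with |LW| = 35.5, W = (-22.89, 46.22). Then |SW| = |W − S| = 51.57.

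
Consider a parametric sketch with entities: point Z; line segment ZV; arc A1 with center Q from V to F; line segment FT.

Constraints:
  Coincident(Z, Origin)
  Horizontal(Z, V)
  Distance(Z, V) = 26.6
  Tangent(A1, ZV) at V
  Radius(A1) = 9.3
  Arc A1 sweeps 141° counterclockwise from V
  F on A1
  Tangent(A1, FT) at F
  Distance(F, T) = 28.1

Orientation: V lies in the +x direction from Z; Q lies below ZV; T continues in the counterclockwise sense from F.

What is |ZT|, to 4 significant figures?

54.63

On A1, V sits at bearing 90° from Q; a 141° counterclockwise sweep puts F at bearing 231°, so F = Q + 9.3·(cos 231°, sin 231°) = (20.75, -16.53). Tangency of A1 to FT means the radius QF is perpendicular to FT, so FT runs along (−sin 231°, cos 231°); with |FT| = 28.1, T = (42.59, -34.21). Then |ZT| = |T − Z| = 54.63.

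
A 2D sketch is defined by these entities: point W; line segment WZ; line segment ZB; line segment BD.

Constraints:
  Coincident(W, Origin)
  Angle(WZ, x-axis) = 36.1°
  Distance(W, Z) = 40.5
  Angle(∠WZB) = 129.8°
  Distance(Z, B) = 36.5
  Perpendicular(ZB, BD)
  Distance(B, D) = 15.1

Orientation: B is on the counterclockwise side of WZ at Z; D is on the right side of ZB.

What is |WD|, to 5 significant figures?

77.670

W is at the origin; WZ runs at 36.1° with length 40.5, so Z = 40.5·(cos 36.1°, sin 36.1°) = (32.724, 23.862). ∠WZB = 129.8°, so ZB runs at 36.1° + (180° − 129.8°) = 86.300° from the x-axis; with |ZB| = 36.5, B = Z + 36.5·(cos 86.300°, sin 86.300°) = (35.079, 60.286). The perpendicularity gives BD at right angles to ZB; with |BD| = 15.1 on the right of ZB, D = B + 15.1·(0.99792, -0.064532) = (50.148, 59.312). Then |WD| = |D − W| = 77.670.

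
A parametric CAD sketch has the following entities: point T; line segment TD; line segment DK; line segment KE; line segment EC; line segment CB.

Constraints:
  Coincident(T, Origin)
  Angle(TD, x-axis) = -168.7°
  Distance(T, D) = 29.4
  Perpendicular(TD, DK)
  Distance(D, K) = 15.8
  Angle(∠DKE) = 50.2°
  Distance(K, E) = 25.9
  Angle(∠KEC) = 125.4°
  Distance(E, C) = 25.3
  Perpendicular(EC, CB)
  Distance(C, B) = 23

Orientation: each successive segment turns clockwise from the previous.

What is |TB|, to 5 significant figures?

42.062

T is at the origin; TD runs at -168.7° with length 29.4, so D = (-28.830, -5.7608). The perpendicularity gives DK at right angles to TD, so DK runs at 101.30°; with |DK| = 15.8, K = (-31.926, 9.7329). ∠DKE = 50.2° gives KE at -28.500° from the x-axis; with |KE| = 25.9, E = (-9.1647, -2.6255). ∠KEC = 125.4° gives EC at -83.100° from the x-axis; with |EC| = 25.3, C = (-6.1252, -27.742). The perpendicularity gives CB at right angles to EC, so CB runs at -173.10°; with |CB| = 23.0, B = (-28.959, -30.505). Then |TB| = |B − T| = 42.062.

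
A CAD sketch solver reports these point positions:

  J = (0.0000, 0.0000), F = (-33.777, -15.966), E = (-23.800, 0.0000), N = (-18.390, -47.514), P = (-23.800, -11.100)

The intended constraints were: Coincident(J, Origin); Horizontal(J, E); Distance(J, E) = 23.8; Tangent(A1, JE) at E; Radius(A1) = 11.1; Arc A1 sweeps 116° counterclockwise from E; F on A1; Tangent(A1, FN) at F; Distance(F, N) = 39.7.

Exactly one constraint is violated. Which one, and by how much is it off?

Distance(F, N) = 39.7 — off by 4.60.

J = (0.00, 0.00) ✓; J.y = 0.00, E.y = 0.00 ✓; |JE| = 23.80 ✓; ∠(PE, EJ) = 90.00° ✓; |PE| = 11.10 ✓; bearing(P→F) − bearing(P→E) = 116.0° ✓; |PF| = 11.10 ✓; ∠(PF, FN) = 90.00° ✓; |FN| = 35.10 ✗.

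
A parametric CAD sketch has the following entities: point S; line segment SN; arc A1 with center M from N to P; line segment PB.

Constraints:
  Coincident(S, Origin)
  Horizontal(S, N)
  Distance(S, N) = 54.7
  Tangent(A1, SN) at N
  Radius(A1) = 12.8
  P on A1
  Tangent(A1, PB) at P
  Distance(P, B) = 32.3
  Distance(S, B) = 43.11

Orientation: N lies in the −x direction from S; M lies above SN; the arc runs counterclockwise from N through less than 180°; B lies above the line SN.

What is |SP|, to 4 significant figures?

44.21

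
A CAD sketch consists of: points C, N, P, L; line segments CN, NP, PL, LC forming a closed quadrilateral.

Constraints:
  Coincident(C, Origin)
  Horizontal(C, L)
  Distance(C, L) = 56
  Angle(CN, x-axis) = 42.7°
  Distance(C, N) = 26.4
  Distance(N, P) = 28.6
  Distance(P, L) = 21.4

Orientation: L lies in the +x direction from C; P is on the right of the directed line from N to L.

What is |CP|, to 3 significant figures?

35.9

C is at the origin; CL is horizontal with |CL| = 56.0 and L in +x, so L = (56.0, 0). CN runs at 42.7° with |CN| = 26.4, so N = (19.4, 17.9). P is determined by |NP| = 28.6 and |PL| = 21.4 together: it lies at the intersection of circle(N, 28.6) and circle(L, 21.4). With |NL| = 40.7, the foot of the radical line on NL is 24.8 from N and the perpendicular offset is √(28.6² − 24.8²) = 14.3. Taking the right-of-NL solution: P = (35.4, -5.80).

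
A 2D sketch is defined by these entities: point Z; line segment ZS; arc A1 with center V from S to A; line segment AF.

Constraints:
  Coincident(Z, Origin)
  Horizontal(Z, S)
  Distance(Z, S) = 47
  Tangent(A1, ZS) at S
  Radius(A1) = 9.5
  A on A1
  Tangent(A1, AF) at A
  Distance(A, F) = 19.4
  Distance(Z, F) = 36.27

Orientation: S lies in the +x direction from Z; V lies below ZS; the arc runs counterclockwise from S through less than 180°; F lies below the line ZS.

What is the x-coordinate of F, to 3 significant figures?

29.1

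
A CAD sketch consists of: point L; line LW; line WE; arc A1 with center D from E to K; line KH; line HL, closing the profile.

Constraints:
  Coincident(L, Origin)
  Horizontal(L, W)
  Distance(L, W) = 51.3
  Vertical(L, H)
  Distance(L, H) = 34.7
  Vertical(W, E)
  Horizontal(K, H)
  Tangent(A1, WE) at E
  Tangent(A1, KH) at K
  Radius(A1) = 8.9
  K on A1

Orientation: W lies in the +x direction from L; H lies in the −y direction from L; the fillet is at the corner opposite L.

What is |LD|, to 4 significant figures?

49.63

L is at the origin; L and W share the same y with |LW| = 51.3 and W on the +x side, so W = (51.30, 0.000). L and H share the same x with |LH| = 34.7 and H on the −y side, so H = (0.000, -34.70). The virtual corner opposite L is at (51.30, -34.70). The tangent condition forces DE to be normal to WE and the tangent condition forces DK to be normal to KH, with radius 8.9, so the center D sits 8.9 in from both sides at D = (42.40, -25.80). Then |LD| = |D − L| = 49.63.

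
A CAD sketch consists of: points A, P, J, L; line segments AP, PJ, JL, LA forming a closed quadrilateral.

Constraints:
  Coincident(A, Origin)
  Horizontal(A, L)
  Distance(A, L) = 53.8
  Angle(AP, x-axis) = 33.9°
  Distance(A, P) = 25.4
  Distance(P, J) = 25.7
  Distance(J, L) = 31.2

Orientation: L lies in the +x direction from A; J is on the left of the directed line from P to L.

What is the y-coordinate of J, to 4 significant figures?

28.93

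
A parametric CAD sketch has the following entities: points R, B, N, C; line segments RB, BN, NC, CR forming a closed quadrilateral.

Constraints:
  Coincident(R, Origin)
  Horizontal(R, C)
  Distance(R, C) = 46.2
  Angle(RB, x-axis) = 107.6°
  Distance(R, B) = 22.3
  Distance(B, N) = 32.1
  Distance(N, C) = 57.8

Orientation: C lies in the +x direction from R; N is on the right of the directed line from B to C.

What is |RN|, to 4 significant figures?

15.01

Checks: |BN| = 32.10 ✓; |NC| = 57.80 ✓.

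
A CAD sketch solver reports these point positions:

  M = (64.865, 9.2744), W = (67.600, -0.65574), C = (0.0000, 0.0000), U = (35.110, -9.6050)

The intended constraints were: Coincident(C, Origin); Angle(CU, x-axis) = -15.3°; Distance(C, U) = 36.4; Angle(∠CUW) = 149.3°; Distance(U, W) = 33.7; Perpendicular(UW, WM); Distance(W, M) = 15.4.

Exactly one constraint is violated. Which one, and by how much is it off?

Distance(W, M) = 15.4 — off by 5.10.

C = (0.00, 0.00) ✓; CU at -15.30° ✓; |CU| = 36.40 ✓; ∠CUW = 149.3° ✓; |UW| = 33.70 ✓; ∠(UW, WM) = 90.00° ✓; |WM| = 10.30 ✗.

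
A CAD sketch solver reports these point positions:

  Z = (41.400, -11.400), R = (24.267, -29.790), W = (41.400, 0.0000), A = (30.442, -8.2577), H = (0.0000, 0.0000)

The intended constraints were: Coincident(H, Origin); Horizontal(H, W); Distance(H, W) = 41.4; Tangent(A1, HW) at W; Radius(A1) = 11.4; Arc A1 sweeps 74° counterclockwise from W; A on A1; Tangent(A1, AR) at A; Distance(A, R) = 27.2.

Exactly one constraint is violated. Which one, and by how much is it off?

Distance(A, R) = 27.2 — off by 4.80.

H = (0.00, 0.00) ✓; H.y = 0.00, W.y = 0.00 ✓; |HW| = 41.40 ✓; ∠(ZW, WH) = 90.00° ✓; |ZW| = 11.40 ✓; bearing(Z→A) − bearing(Z→W) = 74.00° ✓; |ZA| = 11.40 ✓; ∠(ZA, AR) = 90.00° ✓; |AR| = 22.40 ✗.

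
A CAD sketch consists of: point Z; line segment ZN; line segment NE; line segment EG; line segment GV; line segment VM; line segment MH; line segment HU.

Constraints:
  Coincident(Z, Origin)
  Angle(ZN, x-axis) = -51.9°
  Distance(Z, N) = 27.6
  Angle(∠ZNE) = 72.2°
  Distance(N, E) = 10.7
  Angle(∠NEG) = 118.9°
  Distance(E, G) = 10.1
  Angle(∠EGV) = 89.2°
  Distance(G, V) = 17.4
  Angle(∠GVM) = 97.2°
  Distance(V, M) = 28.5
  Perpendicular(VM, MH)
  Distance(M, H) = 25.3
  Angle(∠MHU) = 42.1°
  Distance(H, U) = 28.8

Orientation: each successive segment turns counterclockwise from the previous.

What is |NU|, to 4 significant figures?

7.502

VM is perpendicular to MH, so MH runs at 20.60°; with |MH| = 25.3, H = (36.76, -29.75). ∠MHU = 42.1° gives HU at 158.5° from the x-axis; with |HU| = 28.8, U = (9.966, -19.20). Then |NU| = |U − N| = 7.502.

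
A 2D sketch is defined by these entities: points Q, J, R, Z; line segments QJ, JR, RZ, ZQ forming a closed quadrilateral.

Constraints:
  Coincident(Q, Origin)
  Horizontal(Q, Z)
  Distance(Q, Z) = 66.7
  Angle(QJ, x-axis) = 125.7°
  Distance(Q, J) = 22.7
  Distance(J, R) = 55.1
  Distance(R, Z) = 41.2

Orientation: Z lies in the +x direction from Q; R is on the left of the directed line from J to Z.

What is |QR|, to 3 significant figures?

51.2

Checks: |JR| = 55.10 ✓; |RZ| = 41.20 ✓.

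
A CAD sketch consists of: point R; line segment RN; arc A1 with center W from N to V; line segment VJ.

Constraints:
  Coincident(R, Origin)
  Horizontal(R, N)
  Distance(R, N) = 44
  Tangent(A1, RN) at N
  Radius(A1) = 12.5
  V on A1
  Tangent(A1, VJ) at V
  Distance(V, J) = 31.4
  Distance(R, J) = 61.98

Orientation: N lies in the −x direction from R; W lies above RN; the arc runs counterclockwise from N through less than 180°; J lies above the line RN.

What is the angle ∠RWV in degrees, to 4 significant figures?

33.03°

Checks: |WV| = 12.50 ✓; ∠(WV, VJ) = 90.00° ✓; |VJ| = 31.40 ✓; |RJ| = 61.98 ✓.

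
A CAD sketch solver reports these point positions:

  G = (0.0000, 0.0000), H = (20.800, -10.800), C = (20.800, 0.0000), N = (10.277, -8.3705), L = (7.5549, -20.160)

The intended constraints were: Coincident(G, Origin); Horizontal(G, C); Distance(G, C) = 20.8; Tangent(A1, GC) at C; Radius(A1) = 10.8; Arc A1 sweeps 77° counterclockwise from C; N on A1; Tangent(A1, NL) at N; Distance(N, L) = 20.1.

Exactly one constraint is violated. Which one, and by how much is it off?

Distance(N, L) = 20.1 — off by 8.00.

G = (0.00, 0.00) ✓; G.y = 0.00, C.y = 0.00 ✓; |GC| = 20.80 ✓; ∠(HC, CG) = 90.00° ✓; |HC| = 10.80 ✓; bearing(H→N) − bearing(H→C) = 77.00° ✓; |HN| = 10.80 ✓; ∠(HN, NL) = 90.00° ✓; |NL| = 12.10 ✗.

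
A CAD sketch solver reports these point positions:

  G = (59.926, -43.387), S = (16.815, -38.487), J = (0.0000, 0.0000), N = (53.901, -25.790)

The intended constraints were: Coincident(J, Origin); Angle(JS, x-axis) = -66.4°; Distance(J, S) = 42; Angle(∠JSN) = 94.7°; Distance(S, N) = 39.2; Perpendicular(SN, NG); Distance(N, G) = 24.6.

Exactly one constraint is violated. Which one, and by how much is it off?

Distance(N, G) = 24.6 — off by 6.00.

J = (0.00, 0.00) ✓; JS at -66.40° ✓; |JS| = 42.00 ✓; ∠JSN = 94.70° ✓; |SN| = 39.20 ✓; ∠(SN, NG) = 90.00° ✓; |NG| = 18.60 ✗.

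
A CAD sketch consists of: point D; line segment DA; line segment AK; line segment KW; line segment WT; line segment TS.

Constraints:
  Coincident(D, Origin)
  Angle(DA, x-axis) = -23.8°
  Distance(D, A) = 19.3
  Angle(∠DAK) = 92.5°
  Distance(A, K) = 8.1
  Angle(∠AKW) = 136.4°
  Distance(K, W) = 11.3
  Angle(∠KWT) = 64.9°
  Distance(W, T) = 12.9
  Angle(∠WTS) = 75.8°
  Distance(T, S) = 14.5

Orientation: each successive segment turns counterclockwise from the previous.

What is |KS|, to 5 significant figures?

5.9432

D is at the origin; DA runs at -23.8° with length 19.3, so A = (17.659, -7.7884). ∠DAK = 92.5° gives AK at 63.700° from the x-axis; with |AK| = 8.1, K = (21.248, -0.52688). ∠AKW = 136.4° gives KW at 107.30° from the x-axis; with |KW| = 11.3, W = (17.887, 10.262). ∠KWT = 64.9° gives WT at -137.60° from the x-axis; with |WT| = 12.9, T = (8.3612, 1.5634). ∠WTS = 75.8° gives TS at -33.400° from the x-axis; with |TS| = 14.5, S = (20.466, -6.4186). Then |KS| = |S − K| = 5.9432.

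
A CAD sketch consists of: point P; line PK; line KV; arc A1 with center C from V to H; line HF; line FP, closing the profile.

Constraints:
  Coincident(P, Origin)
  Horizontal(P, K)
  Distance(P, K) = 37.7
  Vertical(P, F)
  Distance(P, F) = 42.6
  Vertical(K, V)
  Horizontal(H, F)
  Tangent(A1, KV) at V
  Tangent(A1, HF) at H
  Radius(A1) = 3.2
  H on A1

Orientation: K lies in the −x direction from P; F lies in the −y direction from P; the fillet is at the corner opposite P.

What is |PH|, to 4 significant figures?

54.82

The virtual corner opposite P is at (-37.70, -42.60). Since A1 is tangent to KV there, CV ⟂ KV and A1 meets HF tangentially, so CH is at right angles to HF, with radius 3.2, so the center C sits 3.2 in from both sides at C = (-34.50, -39.40). That places the tangent points at V = (-37.70, -39.40) on KV and H = (-34.50, -42.60) on HF. Then |PH| = |H − P| = 54.82.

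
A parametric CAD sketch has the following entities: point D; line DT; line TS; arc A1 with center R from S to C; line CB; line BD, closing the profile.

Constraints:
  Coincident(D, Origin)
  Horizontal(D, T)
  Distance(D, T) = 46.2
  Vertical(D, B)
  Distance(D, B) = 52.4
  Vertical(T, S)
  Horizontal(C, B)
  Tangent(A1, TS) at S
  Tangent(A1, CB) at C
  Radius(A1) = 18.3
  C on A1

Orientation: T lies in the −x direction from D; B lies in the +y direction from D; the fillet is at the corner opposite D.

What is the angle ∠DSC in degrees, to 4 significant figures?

81.43°

D is at the origin; D and T share the same y with |DT| = 46.2 and T on the −x side, so T = (-46.20, 0.000). DB is vertical with |DB| = 52.4 and B on the +y side, so B = (0.000, 52.40). The virtual corner opposite D is at (-46.20, 52.40). A1 meets TS tangentially, so RS is at right angles to TS and the tangent condition forces RC to be normal to CB, with radius 18.3, so the center R sits 18.3 in from both sides at R = (-27.90, 34.10). That places the tangent points at S = (-46.20, 34.10) on TS and C = (-27.90, 52.40) on CB. Then cos ∠DSC = SD·SC / (|SD||SC|), giving 81.43°.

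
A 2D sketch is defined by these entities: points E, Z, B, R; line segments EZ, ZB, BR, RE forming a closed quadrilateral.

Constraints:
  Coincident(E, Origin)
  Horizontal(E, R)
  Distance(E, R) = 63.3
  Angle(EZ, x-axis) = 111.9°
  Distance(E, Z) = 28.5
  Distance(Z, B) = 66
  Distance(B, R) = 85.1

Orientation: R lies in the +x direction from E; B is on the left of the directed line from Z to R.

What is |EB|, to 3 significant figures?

84.0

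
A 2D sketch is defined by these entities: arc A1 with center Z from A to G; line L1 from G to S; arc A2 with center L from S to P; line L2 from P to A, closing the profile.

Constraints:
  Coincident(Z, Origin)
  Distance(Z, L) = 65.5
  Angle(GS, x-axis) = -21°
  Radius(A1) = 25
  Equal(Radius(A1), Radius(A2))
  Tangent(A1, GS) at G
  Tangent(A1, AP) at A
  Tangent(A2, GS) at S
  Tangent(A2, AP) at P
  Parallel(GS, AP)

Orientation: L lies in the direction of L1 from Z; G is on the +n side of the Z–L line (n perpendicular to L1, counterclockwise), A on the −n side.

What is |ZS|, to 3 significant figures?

70.1

The slot axis is L1's direction at -21.0°, so u = (cos -21.0°, sin -21.0°) = (0.934, -0.358) and n = (−sin -21.0°, cos -21.0°) = (0.358, 0.934). Z is at the origin and L lies 65.5 along u from Z, so L = 65.5·u = (61.1, -23.5). Tangency of A1 to both parallel lines with radius 25.0 puts G and A at Z ± 25.0·n: G = (8.96, 23.3), A = (-8.96, -23.3). Equal radii place S and P the same way about L: S = L + 25.0·n = (70.1, -0.134), P = L − 25.0·n = (52.2, -46.8). Then |ZS| = |S − Z| = 70.1.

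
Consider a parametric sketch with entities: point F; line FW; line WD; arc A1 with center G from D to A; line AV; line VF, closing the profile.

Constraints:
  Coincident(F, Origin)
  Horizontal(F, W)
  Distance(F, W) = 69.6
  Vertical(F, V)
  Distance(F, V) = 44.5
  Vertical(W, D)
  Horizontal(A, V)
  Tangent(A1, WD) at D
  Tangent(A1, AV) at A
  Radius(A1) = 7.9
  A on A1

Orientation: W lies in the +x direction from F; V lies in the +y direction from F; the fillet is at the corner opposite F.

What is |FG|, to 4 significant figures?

71.74

FV is vertical with |FV| = 44.5 and V on the +y side, so V = (0.000, 44.50). The virtual corner opposite F is at (69.60, 44.50). The tangent condition forces GD to be normal to WD and tangency of A1 to AV means the radius GA is perpendicular to AV, with radius 7.9, so the center G sits 7.9 in from both sides at G = (61.70, 36.60). Then |FG| = |G − F| = 71.74.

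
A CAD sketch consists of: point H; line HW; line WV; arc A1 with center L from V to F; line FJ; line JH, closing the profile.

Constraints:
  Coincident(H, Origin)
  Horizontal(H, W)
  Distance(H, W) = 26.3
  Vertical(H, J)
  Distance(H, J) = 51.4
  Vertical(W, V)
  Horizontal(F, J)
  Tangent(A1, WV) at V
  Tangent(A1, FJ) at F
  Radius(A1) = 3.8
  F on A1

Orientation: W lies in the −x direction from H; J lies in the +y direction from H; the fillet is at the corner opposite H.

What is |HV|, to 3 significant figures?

54.4

H is at the origin; H and W share the same y with |HW| = 26.3 and W on the −x side, so W = (-26.3, 0.00). H and J share the same x with |HJ| = 51.4 and J on the +y side, so J = (0.00, 51.4). The virtual corner opposite H is at (-26.3, 51.4). Tangency of A1 to WV means the radius LV is perpendicular to WV and A1 meets FJ tangentially, so LF is at right angles to FJ, with radius 3.8, so the center L sits 3.8 in from both sides at L = (-22.5, 47.6). That places the tangent points at V = (-26.3, 47.6) on WV and F = (-22.5, 51.4) on FJ. Then |HV| = |V − H| = 54.4.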